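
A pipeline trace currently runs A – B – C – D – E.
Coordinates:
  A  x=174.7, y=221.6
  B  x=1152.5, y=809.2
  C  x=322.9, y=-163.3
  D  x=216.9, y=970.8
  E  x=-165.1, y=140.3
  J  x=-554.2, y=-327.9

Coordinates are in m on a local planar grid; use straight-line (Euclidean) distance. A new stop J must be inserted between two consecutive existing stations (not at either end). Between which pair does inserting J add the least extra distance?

Added distance for inserting J between each consecutive pair:
A–B: 1822.9 m
B–C: 1664.9 m
C–D: 1263.7 m
D–E: 1205.0 m
Smallest added distance is 1205.0 m, inserting between D and E.

between D and E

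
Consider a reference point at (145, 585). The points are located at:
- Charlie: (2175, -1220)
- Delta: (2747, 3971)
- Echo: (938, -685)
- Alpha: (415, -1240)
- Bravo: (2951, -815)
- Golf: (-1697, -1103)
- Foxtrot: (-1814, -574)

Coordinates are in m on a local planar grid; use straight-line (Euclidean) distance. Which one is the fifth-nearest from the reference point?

Distances from the reference point ((145, 585)):
Echo: 1497.2 m
Alpha: 1844.9 m
Foxtrot: 2276.2 m
Golf: 2498.5 m
Charlie: 2716.4 m
Bravo: 3135.9 m
Delta: 4270.3 m
The fifth-nearest is Charlie at 2716.4 m.

Charlie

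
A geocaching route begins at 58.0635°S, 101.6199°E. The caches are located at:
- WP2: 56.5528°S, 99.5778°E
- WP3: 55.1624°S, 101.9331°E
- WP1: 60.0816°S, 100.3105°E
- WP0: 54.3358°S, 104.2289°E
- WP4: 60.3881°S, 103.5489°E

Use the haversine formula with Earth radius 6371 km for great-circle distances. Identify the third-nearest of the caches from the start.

WP4

Distance to each, sorted:
WP2: 208.0 km
WP1: 236.5 km
WP4: 280.8 km
WP3: 323.2 km
WP0: 444.7 km
The third-nearest is WP4 at 280.8 km.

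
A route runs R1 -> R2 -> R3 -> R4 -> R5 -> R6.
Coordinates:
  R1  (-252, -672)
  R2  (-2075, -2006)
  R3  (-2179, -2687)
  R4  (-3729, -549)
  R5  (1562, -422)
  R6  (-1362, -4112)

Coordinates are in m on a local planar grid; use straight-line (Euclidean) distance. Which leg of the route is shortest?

R2–R3

Leg distances:
R1→R2: 2259.0 m
R2→R3: 688.9 m
R3→R4: 2640.7 m
R4→R5: 5292.5 m
R5→R6: 4708.1 m
The shortest leg is R2–R3 at 688.9 m.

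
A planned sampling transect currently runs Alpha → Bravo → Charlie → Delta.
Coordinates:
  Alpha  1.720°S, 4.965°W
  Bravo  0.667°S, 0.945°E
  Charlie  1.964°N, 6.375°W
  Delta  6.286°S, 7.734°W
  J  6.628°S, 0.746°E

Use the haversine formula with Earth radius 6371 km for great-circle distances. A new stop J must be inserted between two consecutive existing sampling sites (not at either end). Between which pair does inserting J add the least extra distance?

between Alpha and Bravo

Added distance for inserting J between each consecutive pair:
Alpha–Bravo: 831.7 km
Bravo–Charlie: 1038.4 km
Charlie–Delta: 1248.0 km
Smallest added distance is 831.7 km, inserting between Alpha and Bravo.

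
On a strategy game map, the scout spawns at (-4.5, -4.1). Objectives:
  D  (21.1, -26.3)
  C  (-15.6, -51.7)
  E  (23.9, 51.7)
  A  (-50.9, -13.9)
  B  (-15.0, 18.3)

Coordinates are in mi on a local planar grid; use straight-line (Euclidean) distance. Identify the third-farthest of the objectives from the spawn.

A

Distances from the spawn ((-4.5, -4.1)):
E: 62.6 mi
C: 48.9 mi
A: 47.4 mi
D: 33.9 mi
B: 24.7 mi
The third-farthest is A at 47.4 mi.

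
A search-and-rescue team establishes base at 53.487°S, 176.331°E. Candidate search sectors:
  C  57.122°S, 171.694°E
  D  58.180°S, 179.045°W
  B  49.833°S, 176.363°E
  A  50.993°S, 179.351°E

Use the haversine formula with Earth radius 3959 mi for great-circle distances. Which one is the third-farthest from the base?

Distance to each, sorted:
D: 370.4 mi
C: 310.3 mi
B: 252.5 mi
A: 214.5 mi
The third-farthest is B at 252.5 mi.

B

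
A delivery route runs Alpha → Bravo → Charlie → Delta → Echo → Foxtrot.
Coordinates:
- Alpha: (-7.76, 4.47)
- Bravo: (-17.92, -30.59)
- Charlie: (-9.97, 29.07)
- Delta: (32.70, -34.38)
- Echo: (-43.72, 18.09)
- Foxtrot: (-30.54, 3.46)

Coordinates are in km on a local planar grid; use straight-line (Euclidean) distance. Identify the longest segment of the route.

Delta–Echo

Leg distances:
Alpha→Bravo: 36.5 km
Bravo→Charlie: 60.2 km
Charlie→Delta: 76.5 km
Delta→Echo: 92.7 km
Echo→Foxtrot: 19.7 km
The longest leg is Delta–Echo at 92.7 km.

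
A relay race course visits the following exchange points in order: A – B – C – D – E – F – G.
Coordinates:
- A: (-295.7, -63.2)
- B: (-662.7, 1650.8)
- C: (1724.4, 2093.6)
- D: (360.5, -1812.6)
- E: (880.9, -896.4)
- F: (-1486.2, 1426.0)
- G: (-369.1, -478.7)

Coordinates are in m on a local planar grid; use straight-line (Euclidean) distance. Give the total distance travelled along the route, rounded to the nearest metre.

Leg distances:
A→B: 1752.9 m  (cumulative 1752.9 m)
B→C: 2427.8 m  (cumulative 4180.7 m)
C→D: 4137.5 m  (cumulative 8318.1 m)
D→E: 1053.7 m  (cumulative 9371.8 m)
E→F: 3316.1 m  (cumulative 12687.9 m)
F→G: 2208.1 m  (cumulative 14896.1 m)
Total route length ≈ 14896 m.

14896 m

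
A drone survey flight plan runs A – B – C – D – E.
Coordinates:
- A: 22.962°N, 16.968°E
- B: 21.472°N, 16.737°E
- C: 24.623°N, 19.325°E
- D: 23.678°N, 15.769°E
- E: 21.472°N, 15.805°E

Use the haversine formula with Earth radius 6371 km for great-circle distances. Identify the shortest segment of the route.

A–B

Leg distances:
A→B: 167.4 km
B→C: 439.2 km
C→D: 375.8 km
D→E: 245.3 km
The shortest leg is A–B at 167.4 km.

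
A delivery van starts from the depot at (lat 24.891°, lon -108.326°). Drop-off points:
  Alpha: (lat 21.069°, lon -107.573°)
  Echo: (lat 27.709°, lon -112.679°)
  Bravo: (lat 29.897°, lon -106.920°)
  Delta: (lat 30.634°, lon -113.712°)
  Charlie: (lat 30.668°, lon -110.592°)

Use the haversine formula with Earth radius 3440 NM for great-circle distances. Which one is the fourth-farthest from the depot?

Echo

Distances from the depot ((lat 24.891°, lon -108.326°)):
Delta: 447.9 NM
Charlie: 367.1 NM
Bravo: 309.8 NM
Echo: 289.0 NM
Alpha: 233.2 NM
The fourth-farthest is Echo at 289.0 NM.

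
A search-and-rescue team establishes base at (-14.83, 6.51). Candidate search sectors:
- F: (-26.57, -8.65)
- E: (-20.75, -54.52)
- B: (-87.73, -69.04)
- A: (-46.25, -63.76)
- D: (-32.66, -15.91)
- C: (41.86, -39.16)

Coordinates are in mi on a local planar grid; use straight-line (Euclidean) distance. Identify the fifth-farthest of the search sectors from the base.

Distance to each, sorted:
B: 105.0 mi
A: 77.0 mi
C: 72.8 mi
E: 61.3 mi
D: 28.6 mi
F: 19.2 mi
The fifth-farthest is D at 28.6 mi.

D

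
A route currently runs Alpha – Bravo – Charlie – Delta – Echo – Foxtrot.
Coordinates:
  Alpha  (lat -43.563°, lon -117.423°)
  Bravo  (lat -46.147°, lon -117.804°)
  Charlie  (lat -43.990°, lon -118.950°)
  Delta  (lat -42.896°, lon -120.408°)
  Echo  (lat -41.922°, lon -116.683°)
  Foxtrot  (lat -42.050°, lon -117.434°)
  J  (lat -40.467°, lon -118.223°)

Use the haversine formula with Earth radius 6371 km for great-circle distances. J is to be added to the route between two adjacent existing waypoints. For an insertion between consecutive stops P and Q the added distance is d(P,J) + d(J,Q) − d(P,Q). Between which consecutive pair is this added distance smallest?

Added distance for inserting J between each consecutive pair:
Alpha–Bravo: 694.1 km
Bravo–Charlie: 772.6 km
Charlie–Delta: 552.4 km
Delta–Echo: 207.8 km
Echo–Foxtrot: 331.1 km
Smallest added distance is 207.8 km, inserting between Delta and Echo.

between Delta and Echo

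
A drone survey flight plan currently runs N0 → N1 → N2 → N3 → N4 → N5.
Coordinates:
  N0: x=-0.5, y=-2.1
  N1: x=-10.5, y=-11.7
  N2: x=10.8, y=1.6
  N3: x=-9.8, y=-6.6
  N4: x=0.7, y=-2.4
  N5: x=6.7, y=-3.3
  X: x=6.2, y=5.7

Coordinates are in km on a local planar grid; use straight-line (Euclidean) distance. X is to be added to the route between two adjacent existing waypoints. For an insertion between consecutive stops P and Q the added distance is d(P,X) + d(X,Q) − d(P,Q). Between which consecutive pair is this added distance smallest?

between N2 and N3

Added distance for inserting X between each consecutive pair:
N0–N1: 20.5 km
N1–N2: 5.2 km
N2–N3: 4.2 km
N3–N4: 18.7 km
N4–N5: 12.7 km
Smallest added distance is 4.2 km, inserting between N2 and N3.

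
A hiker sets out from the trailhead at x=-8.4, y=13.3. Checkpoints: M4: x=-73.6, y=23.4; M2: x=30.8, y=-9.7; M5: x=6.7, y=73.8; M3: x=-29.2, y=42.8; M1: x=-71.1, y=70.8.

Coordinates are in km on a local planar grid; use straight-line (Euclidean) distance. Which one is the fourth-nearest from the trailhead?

M4

Distances from the trailhead (x=-8.4, y=13.3):
M3: 36.1 km
M2: 45.4 km
M5: 62.4 km
M4: 66.0 km
M1: 85.1 km
The fourth-nearest is M4 at 66.0 km.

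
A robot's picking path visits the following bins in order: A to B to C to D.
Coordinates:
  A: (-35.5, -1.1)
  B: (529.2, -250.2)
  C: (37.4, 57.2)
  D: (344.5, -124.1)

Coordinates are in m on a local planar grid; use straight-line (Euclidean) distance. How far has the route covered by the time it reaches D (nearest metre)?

1554 m

Leg distances:
A→B: 617.2 m  (cumulative 617.2 m)
B→C: 580.0 m  (cumulative 1197.2 m)
C→D: 356.6 m  (cumulative 1553.8 m)
Cumulative distance at D ≈ 1554 m.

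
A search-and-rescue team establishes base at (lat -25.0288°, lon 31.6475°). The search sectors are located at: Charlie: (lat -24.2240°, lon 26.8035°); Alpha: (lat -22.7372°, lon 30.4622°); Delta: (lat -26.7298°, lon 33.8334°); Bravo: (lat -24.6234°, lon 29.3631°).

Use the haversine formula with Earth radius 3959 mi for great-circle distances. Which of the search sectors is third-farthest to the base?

Distance to each, sorted:
Charlie: 309.3 mi
Delta: 179.7 mi
Alpha: 175.2 mi
Bravo: 146.0 mi
The third-farthest is Alpha at 175.2 mi.

Alpha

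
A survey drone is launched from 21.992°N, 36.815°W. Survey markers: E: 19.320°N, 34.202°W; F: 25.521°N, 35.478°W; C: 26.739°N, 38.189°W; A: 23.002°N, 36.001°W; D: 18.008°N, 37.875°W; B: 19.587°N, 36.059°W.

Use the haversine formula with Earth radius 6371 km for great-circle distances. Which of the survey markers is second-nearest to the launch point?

Distance to each, sorted:
A: 140.0 km
B: 278.7 km
E: 402.7 km
F: 415.3 km
D: 456.6 km
C: 545.9 km
The second-nearest is B at 278.7 km.

B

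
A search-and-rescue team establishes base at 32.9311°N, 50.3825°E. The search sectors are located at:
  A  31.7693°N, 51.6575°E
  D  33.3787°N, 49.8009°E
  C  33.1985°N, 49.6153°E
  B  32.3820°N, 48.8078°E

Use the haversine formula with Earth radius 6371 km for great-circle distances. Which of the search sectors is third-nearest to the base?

B

Distances from the base (32.9311°N, 50.3825°E):
D: 73.5 km
C: 77.4 km
B: 159.6 km
A: 176.2 km
The third-nearest is B at 159.6 km.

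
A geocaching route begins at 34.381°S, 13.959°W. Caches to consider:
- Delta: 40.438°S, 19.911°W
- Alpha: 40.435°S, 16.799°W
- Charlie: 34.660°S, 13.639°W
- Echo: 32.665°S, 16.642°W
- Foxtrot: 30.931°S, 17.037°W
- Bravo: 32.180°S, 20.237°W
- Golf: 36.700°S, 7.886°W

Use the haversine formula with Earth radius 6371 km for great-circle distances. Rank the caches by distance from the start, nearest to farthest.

Distance from the start at 34.381°S, 13.959°W to each:
Charlie 34.660°S, 13.639°W: 42.7 km
Echo 32.665°S, 16.642°W: 313.5 km
Foxtrot 30.931°S, 17.037°W: 479.7 km
Golf 36.700°S, 7.886°W: 606.8 km
Bravo 32.180°S, 20.237°W: 632.7 km
Alpha 40.435°S, 16.799°W: 718.3 km
Delta 40.438°S, 19.911°W: 853.9 km

Charlie, Echo, Foxtrot, Golf, Bravo, Alpha, Delta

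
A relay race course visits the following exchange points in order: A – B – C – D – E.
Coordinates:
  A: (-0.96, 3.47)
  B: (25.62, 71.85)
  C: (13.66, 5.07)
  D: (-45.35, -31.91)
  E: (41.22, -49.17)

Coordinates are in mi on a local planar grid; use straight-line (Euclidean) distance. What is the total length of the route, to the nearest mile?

Leg distances:
A→B: 73.4 mi  (cumulative 73.4 mi)
B→C: 67.8 mi  (cumulative 141.2 mi)
C→D: 69.6 mi  (cumulative 210.8 mi)
D→E: 88.3 mi  (cumulative 299.1 mi)
Total route length ≈ 299 mi.

299 mi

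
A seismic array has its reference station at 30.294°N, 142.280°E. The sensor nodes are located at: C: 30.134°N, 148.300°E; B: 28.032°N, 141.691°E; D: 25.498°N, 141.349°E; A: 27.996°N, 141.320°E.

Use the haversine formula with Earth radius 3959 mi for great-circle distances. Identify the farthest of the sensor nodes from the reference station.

C

Distance to each, sorted:
C: 359.6 mi
D: 336.2 mi
A: 169.0 mi
B: 160.3 mi
The farthest is C at 359.6 mi.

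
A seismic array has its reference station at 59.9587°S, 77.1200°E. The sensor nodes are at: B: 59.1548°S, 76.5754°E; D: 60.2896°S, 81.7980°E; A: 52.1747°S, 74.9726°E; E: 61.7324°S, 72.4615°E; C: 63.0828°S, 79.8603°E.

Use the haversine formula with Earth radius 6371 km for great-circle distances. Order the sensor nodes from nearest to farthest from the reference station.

B, D, E, C, A

Computing each great-circle distance from 59.9587°S, 77.1200°E:
B 59.1548°S, 76.5754°E: 94.5 km
D 60.2896°S, 81.7980°E: 261.7 km
E 61.7324°S, 72.4615°E: 320.2 km
C 63.0828°S, 79.8603°E: 376.5 km
A 52.1747°S, 74.9726°E: 875.6 km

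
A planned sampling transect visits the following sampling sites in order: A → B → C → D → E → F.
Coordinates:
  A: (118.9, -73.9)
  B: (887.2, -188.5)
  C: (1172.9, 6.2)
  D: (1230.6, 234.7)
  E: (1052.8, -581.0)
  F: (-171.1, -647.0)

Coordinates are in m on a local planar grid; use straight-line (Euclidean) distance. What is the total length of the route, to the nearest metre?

3419 m

Leg distances:
A→B: 776.8 m  (cumulative 776.8 m)
B→C: 345.7 m  (cumulative 1122.5 m)
C→D: 235.7 m  (cumulative 1358.2 m)
D→E: 834.9 m  (cumulative 2193.1 m)
E→F: 1225.7 m  (cumulative 3418.7 m)
Total route length ≈ 3419 m.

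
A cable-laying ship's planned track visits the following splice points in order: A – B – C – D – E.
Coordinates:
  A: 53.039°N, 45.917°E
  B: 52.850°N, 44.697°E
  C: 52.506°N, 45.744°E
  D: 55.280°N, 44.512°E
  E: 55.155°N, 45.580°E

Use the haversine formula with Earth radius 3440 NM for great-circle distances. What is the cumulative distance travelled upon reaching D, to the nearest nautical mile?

261 NM

Leg distances:
A→B: 45.6 NM  (cumulative 45.6 NM)
B→C: 43.3 NM  (cumulative 88.9 NM)
C→D: 172.2 NM  (cumulative 261.1 NM)
Cumulative distance at D ≈ 261 NM.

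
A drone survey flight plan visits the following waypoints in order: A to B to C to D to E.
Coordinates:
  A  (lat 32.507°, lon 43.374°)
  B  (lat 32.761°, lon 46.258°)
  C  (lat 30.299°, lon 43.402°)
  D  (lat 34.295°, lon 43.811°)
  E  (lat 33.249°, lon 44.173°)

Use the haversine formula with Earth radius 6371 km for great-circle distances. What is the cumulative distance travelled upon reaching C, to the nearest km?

Leg distances:
A→B: 271.5 km  (cumulative 271.5 km)
B→C: 385.0 km  (cumulative 656.5 km)
Cumulative distance at C ≈ 656 km.

656 km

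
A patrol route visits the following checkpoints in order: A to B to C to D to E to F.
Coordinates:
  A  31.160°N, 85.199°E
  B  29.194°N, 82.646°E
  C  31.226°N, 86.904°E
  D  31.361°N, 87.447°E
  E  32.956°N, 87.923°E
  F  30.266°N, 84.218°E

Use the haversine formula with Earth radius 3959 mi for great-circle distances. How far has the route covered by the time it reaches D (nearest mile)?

528 mi

Leg distances:
A→B: 204.2 mi  (cumulative 204.2 mi)
B→C: 290.4 mi  (cumulative 494.6 mi)
C→D: 33.4 mi  (cumulative 528.0 mi)
Cumulative distance at D ≈ 528 mi.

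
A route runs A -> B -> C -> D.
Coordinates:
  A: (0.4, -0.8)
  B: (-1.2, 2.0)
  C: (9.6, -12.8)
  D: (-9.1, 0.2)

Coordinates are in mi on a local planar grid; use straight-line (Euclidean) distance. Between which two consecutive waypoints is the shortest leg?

A–B

Leg distances:
A→B: 3.2 mi
B→C: 18.3 mi
C→D: 22.8 mi
The shortest leg is A–B at 3.2 mi.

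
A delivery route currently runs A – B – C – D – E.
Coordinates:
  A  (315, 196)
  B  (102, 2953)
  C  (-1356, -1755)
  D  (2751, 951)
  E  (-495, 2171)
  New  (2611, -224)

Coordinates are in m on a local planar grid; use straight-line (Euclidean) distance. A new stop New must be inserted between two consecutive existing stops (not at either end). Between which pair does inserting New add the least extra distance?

between C and D

Added distance for inserting New between each consecutive pair:
A–B: 3617.1 m
B–C: 3371.8 m
C–D: 517.2 m
D–E: 1637.8 m
Smallest added distance is 517.2 m, inserting between C and D.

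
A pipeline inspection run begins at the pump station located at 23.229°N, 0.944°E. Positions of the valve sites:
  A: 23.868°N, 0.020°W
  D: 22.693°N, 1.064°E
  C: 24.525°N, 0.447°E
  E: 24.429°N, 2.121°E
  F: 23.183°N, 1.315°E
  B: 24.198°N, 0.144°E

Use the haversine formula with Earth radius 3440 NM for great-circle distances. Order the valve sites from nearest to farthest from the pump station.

Distance from the pump station at 23.229°N, 0.944°E to each:
F 23.183°N, 1.315°E: 20.7 NM
D 22.693°N, 1.064°E: 32.9 NM
A 23.868°N, 0.020°W: 65.5 NM
B 24.198°N, 0.144°E: 72.9 NM
C 24.525°N, 0.447°E: 82.5 NM
E 24.429°N, 2.121°E: 96.8 NM

F, D, A, B, C, E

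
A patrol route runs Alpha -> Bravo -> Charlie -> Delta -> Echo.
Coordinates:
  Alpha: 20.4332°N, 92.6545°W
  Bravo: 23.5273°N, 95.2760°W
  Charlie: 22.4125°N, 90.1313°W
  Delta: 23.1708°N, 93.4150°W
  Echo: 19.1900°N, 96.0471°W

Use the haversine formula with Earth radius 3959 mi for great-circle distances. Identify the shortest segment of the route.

Leg distances:
Alpha→Bravo: 271.9 mi
Bravo→Charlie: 336.2 mi
Charlie→Delta: 215.6 mi
Delta→Echo: 323.1 mi
The shortest leg is Charlie–Delta at 215.6 mi.

Charlie–Delta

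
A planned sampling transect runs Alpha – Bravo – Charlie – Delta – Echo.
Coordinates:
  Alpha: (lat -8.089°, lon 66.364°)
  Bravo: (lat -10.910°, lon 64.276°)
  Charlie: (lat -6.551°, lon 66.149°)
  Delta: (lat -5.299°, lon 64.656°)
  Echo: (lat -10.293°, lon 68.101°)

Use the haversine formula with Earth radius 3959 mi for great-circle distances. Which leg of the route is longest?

Leg distances:
Alpha→Bravo: 241.3 mi
Bravo→Charlie: 327.2 mi
Charlie→Delta: 134.2 mi
Delta→Echo: 417.9 mi
The longest leg is Delta–Echo at 417.9 mi.

Delta–Echo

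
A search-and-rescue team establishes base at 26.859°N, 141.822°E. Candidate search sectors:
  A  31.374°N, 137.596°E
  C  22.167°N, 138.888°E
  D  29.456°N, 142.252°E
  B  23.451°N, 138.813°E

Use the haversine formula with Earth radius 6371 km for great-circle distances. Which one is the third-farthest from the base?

Distance to each, sorted:
A: 648.4 km
C: 600.2 km
B: 485.1 km
D: 291.8 km
The third-farthest is B at 485.1 km.

B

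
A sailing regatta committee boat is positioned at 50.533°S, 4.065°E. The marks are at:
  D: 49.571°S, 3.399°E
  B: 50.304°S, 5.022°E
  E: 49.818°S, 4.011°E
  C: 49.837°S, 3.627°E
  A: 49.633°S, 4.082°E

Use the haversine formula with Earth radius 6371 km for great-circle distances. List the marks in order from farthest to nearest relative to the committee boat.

Distance from the committee boat at 50.533°S, 4.065°E to each:
D 49.571°S, 3.399°E: 117.1 km
A 49.633°S, 4.082°E: 100.1 km
C 49.837°S, 3.627°E: 83.4 km
E 49.818°S, 4.011°E: 79.6 km
B 50.304°S, 5.022°E: 72.4 km

D, A, C, E, B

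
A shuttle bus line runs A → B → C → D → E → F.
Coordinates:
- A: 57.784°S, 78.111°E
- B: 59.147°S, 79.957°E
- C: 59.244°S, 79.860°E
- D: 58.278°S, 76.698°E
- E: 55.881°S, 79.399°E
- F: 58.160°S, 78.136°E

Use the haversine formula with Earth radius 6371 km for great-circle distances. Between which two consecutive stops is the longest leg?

D–E

Leg distances:
A→B: 185.7 km
B→C: 12.1 km
C→D: 211.6 km
D→E: 312.5 km
E→F: 264.7 km
The longest leg is D–E at 312.5 km.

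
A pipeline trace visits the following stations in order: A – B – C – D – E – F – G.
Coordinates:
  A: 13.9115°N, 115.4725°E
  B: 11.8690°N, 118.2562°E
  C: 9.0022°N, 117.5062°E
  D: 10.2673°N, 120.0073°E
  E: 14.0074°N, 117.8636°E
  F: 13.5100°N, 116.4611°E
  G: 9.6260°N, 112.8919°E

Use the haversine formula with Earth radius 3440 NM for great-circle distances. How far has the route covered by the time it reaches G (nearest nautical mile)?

Leg distances:
A→B: 203.9 NM  (cumulative 203.9 NM)
B→C: 177.7 NM  (cumulative 381.6 NM)
C→D: 166.4 NM  (cumulative 548.0 NM)
D→E: 257.4 NM  (cumulative 805.4 NM)
E→F: 87.1 NM  (cumulative 892.5 NM)
F→G: 313.7 NM  (cumulative 1206.2 NM)
Cumulative distance at G ≈ 1206 NM.

1206 NM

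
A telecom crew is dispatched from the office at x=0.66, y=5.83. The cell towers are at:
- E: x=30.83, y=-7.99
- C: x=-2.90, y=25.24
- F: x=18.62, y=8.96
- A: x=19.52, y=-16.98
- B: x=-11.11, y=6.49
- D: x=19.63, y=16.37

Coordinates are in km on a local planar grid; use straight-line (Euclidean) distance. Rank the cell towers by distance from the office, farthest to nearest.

E, A, D, C, F, B

Distances from the office:
E x=30.83, y=-7.99: 33.2 km
A x=19.52, y=-16.98: 29.6 km
D x=19.63, y=16.37: 21.7 km
C x=-2.90, y=25.24: 19.7 km
F x=18.62, y=8.96: 18.2 km
B x=-11.11, y=6.49: 11.8 km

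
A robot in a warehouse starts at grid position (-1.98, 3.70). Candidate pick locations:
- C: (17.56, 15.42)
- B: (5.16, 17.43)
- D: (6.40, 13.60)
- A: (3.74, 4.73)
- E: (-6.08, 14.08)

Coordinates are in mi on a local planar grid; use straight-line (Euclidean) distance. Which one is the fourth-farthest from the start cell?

Distances from the start cell ((-1.98, 3.70)):
C: 22.8 mi
B: 15.5 mi
D: 13.0 mi
E: 11.2 mi
A: 5.8 mi
The fourth-farthest is E at 11.2 mi.

E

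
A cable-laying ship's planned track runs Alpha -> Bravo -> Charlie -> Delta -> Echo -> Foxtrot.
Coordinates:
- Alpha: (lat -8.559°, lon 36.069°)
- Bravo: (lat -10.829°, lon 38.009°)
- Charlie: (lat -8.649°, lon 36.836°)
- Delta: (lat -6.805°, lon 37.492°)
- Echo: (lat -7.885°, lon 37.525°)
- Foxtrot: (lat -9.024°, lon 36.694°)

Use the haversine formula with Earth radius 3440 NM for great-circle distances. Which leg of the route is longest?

Alpha–Bravo

Leg distances:
Alpha→Bravo: 178.2 NM
Bravo→Charlie: 148.1 NM
Charlie→Delta: 117.4 NM
Delta→Echo: 64.9 NM
Echo→Foxtrot: 84.3 NM
The longest leg is Alpha–Bravo at 178.2 NM.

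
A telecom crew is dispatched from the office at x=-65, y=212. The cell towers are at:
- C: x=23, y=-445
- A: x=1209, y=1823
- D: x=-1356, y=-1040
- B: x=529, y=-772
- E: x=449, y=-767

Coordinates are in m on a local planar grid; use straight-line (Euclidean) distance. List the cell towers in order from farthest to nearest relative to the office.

Distances from the office:
A x=1209, y=1823: 2053.9 m
D x=-1356, y=-1040: 1798.4 m
B x=529, y=-772: 1149.4 m
E x=449, y=-767: 1105.7 m
C x=23, y=-445: 662.9 m

A, D, B, E, C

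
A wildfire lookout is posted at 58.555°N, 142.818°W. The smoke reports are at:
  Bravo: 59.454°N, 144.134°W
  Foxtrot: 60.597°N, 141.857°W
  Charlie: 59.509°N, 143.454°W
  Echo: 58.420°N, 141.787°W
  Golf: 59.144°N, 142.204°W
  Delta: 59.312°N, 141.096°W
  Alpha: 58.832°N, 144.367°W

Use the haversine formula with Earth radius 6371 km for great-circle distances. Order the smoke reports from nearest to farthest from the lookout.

Echo, Golf, Alpha, Charlie, Bravo, Delta, Foxtrot

Computing each great-circle distance from 58.555°N, 142.818°W:
Echo 58.420°N, 141.787°W: 61.8 km
Golf 59.144°N, 142.204°W: 74.4 km
Alpha 58.832°N, 144.367°W: 94.6 km
Charlie 59.509°N, 143.454°W: 112.1 km
Bravo 59.454°N, 144.134°W: 125.2 km
Delta 59.312°N, 141.096°W: 129.8 km
Foxtrot 60.597°N, 141.857°W: 233.4 km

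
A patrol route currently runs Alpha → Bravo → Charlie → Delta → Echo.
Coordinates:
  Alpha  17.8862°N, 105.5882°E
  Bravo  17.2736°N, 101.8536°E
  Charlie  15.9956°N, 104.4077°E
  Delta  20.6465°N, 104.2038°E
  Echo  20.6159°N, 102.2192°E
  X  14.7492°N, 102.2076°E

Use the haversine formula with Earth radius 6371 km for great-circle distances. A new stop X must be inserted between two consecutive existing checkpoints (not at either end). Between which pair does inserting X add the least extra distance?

Added distance for inserting X between each consecutive pair:
Alpha–Bravo: 383.3 km
Bravo–Charlie: 249.8 km
Charlie–Delta: 444.9 km
Delta–Echo: 1134.8 km
Smallest added distance is 249.8 km, inserting between Bravo and Charlie.

between Bravo and Charlie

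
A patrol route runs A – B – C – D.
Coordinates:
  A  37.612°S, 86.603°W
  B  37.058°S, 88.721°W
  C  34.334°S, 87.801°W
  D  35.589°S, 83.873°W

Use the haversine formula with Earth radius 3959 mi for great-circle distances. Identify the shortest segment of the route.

A–B

Leg distances:
A→B: 122.5 mi
B→C: 195.2 mi
C→D: 238.7 mi
The shortest leg is A–B at 122.5 mi.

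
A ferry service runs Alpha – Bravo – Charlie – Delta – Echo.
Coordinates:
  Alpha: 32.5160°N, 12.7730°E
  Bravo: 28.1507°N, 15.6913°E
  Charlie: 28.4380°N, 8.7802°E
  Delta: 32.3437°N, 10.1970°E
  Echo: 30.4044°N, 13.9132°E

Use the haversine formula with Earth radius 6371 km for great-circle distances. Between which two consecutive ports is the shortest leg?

Delta–Echo

Leg distances:
Alpha→Bravo: 560.3 km
Bravo→Charlie: 677.3 km
Charlie→Delta: 455.0 km
Delta→Echo: 413.4 km
The shortest leg is Delta–Echo at 413.4 km.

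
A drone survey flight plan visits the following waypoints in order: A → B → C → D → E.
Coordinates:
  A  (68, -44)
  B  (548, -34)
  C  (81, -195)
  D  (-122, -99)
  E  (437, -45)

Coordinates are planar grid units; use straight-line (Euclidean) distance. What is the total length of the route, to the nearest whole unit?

1760

Leg distances:
A→B: 480.1  (cumulative 480.1)
B→C: 494.0  (cumulative 974.1)
C→D: 224.6  (cumulative 1198.6)
D→E: 561.6  (cumulative 1760.2)
Total route length ≈ 1760.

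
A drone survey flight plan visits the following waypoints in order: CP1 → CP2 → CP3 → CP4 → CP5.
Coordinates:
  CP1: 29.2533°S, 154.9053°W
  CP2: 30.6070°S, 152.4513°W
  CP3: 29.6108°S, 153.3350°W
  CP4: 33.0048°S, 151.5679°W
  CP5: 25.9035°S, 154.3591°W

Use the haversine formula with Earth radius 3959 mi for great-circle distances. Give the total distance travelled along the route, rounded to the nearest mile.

1036 mi

Leg distances:
CP1→CP2: 174.2 mi  (cumulative 174.2 mi)
CP2→CP3: 86.8 mi  (cumulative 261.0 mi)
CP3→CP4: 256.7 mi  (cumulative 517.6 mi)
CP4→CP5: 518.6 mi  (cumulative 1036.2 mi)
Total route length ≈ 1036 mi.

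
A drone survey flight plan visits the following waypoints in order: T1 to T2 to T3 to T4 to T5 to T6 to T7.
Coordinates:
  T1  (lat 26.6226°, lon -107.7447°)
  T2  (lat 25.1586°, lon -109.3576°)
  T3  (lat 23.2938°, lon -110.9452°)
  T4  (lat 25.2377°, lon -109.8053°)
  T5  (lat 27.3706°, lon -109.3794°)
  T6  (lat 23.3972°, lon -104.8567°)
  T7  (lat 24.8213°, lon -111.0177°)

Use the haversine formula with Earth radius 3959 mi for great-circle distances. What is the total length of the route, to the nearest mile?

Leg distances:
T1→T2: 142.4 mi  (cumulative 142.4 mi)
T2→T3: 163.1 mi  (cumulative 305.5 mi)
T3→T4: 152.3 mi  (cumulative 457.9 mi)
T4→T5: 149.7 mi  (cumulative 607.6 mi)
T5→T6: 393.7 mi  (cumulative 1001.3 mi)
T6→T7: 400.8 mi  (cumulative 1402.1 mi)
Total route length ≈ 1402 mi.

1402 mi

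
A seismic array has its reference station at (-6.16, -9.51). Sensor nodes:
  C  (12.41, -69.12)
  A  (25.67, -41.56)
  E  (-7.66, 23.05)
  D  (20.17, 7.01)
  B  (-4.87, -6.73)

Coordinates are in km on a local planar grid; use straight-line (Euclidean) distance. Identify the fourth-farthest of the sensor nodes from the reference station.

D

Distances from the reference station ((-6.16, -9.51)):
C: 62.4 km
A: 45.2 km
E: 32.6 km
D: 31.1 km
B: 3.1 km
The fourth-farthest is D at 31.1 km.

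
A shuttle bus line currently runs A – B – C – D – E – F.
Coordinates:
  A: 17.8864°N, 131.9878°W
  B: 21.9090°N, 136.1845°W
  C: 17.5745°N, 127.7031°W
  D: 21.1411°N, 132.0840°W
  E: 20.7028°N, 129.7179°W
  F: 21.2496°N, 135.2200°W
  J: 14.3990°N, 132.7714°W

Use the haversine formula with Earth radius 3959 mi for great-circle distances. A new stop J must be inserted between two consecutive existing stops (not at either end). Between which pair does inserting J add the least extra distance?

Added distance for inserting J between each consecutive pair:
A–B: 422.4 mi
B–C: 339.5 mi
C–D: 492.7 mi
D–E: 792.1 mi
E–F: 622.7 mi
Smallest added distance is 339.5 mi, inserting between B and C.

between B and C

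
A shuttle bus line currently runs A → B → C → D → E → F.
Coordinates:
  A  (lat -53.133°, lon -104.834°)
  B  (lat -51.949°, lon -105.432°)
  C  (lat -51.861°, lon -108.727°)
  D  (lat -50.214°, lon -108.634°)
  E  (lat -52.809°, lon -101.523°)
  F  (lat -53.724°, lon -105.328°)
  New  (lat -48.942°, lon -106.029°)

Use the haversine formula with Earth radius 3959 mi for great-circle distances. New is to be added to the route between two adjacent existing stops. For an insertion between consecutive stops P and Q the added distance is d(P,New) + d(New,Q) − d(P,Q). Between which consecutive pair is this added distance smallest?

Added distance for inserting New between each consecutive pair:
A–B: 418.0 mi
B–C: 302.9 mi
C–D: 266.3 mi
D–E: 123.3 mi
E–F: 493.9 mi
Smallest added distance is 123.3 mi, inserting between D and E.

between D and E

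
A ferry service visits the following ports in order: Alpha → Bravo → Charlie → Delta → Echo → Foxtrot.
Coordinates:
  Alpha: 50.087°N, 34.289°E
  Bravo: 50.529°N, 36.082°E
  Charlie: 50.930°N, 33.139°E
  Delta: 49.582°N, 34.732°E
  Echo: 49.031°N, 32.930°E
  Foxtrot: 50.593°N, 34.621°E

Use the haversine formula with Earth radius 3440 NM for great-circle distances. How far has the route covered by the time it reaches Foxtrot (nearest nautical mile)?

482 NM

Leg distances:
Alpha→Bravo: 73.7 NM  (cumulative 73.7 NM)
Bravo→Charlie: 114.4 NM  (cumulative 188.1 NM)
Charlie→Delta: 101.4 NM  (cumulative 289.5 NM)
Delta→Echo: 77.9 NM  (cumulative 367.4 NM)
Echo→Foxtrot: 114.4 NM  (cumulative 481.8 NM)
Cumulative distance at Foxtrot ≈ 482 NM.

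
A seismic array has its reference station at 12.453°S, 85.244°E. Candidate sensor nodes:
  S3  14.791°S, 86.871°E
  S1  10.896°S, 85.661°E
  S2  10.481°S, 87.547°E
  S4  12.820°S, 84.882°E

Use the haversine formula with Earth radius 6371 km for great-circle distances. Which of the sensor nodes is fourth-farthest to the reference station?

S4

Distance to each, sorted:
S2: 333.3 km
S3: 313.8 km
S1: 179.0 km
S4: 56.6 km
The fourth-farthest is S4 at 56.6 km.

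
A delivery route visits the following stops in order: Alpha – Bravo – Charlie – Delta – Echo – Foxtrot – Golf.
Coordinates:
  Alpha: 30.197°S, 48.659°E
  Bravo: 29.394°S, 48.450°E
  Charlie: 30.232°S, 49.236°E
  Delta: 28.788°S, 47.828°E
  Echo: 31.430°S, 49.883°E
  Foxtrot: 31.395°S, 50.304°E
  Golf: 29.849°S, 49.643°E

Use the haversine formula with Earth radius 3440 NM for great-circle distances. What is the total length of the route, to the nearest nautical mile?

540 NM

Leg distances:
Alpha→Bravo: 49.4 NM  (cumulative 49.4 NM)
Bravo→Charlie: 64.9 NM  (cumulative 114.3 NM)
Charlie→Delta: 113.7 NM  (cumulative 228.0 NM)
Delta→Echo: 191.2 NM  (cumulative 419.2 NM)
Echo→Foxtrot: 21.7 NM  (cumulative 440.8 NM)
Foxtrot→Golf: 98.9 NM  (cumulative 539.8 NM)
Total route length ≈ 540 NM.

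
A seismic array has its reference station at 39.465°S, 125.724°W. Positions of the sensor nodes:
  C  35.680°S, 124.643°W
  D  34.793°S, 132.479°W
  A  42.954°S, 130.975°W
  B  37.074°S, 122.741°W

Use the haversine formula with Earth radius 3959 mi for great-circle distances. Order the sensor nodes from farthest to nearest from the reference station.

Distances from the reference station:
D 34.793°S, 132.479°W: 492.4 mi
A 42.954°S, 130.975°W: 364.0 mi
C 35.680°S, 124.643°W: 268.1 mi
B 37.074°S, 122.741°W: 231.2 mi

D, A, C, B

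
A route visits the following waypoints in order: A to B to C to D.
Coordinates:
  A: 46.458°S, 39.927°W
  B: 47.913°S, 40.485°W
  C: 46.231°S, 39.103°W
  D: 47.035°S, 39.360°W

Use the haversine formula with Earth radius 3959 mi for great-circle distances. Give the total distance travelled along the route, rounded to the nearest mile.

294 mi

Leg distances:
A→B: 103.9 mi  (cumulative 103.9 mi)
B→C: 133.2 mi  (cumulative 237.1 mi)
C→D: 56.9 mi  (cumulative 293.9 mi)
Total route length ≈ 294 mi.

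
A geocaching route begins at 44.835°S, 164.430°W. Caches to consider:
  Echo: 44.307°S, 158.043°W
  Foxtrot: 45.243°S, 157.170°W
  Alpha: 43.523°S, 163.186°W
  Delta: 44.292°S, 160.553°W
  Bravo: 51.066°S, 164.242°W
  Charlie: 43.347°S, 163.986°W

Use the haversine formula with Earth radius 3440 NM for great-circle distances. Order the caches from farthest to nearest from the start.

Bravo, Foxtrot, Echo, Delta, Alpha, Charlie

Distances from the start:
Bravo 51.066°S, 164.242°W: 374.2 NM
Foxtrot 45.243°S, 157.170°W: 308.9 NM
Echo 44.307°S, 158.043°W: 274.9 NM
Delta 44.292°S, 160.553°W: 169.0 NM
Alpha 43.523°S, 163.186°W: 95.3 NM
Charlie 43.347°S, 163.986°W: 91.4 NM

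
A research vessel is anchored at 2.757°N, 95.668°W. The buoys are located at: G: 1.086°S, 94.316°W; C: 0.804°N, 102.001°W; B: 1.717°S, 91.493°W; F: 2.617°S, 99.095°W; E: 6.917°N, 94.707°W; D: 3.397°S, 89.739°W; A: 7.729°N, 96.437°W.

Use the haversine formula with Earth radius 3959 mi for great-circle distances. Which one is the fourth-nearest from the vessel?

B

Distances from the vessel (2.757°N, 95.668°W):
G: 281.5 mi
E: 295.0 mi
A: 347.6 mi
B: 422.8 mi
F: 440.4 mi
C: 457.7 mi
D: 590.3 mi
The fourth-nearest is B at 422.8 mi.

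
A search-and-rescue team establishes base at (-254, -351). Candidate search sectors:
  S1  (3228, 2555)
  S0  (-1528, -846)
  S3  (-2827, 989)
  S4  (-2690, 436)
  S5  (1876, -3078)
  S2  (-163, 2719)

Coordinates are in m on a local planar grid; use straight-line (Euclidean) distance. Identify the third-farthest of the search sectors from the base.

S2

Distance to each, sorted:
S1: 4535.3 m
S5: 3460.3 m
S2: 3071.3 m
S3: 2901.0 m
S4: 2560.0 m
S0: 1366.8 m
The third-farthest is S2 at 3071.3 m.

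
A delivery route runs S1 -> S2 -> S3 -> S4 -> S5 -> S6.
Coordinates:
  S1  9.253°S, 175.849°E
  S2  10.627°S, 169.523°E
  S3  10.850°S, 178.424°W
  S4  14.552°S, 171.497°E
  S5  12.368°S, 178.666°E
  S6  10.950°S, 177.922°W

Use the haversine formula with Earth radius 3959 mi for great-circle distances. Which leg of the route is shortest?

S5–S6

Leg distances:
S1→S2: 440.9 mi
S2→S3: 818.3 mi
S3→S4: 725.8 mi
S4→S5: 504.8 mi
S5→S6: 250.8 mi
The shortest leg is S5–S6 at 250.8 mi.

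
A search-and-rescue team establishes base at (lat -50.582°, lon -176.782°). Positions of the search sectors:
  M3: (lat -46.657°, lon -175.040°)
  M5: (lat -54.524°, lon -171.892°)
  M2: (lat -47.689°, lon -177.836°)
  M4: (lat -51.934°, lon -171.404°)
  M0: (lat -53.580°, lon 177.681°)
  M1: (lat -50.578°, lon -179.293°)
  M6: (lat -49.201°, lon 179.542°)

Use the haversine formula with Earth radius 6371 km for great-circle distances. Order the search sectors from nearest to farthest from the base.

M1, M6, M2, M4, M3, M0, M5

Distances from the base:
M1 (lat -50.578°, lon -179.293°): 177.3 km
M6 (lat -49.201°, lon 179.542°): 304.8 km
M2 (lat -47.689°, lon -177.836°): 330.7 km
M4 (lat -51.934°, lon -171.404°): 403.2 km
M3 (lat -46.657°, lon -175.040°): 454.8 km
M0 (lat -53.580°, lon 177.681°): 504.0 km
M5 (lat -54.524°, lon -171.892°): 548.8 km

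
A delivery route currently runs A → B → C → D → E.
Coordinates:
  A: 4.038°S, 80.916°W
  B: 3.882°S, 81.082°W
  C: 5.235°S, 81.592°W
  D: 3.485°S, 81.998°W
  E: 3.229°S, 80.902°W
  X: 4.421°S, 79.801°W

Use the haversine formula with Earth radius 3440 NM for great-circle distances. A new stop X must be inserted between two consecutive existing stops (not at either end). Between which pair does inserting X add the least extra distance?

between B and C

Added distance for inserting X between each consecutive pair:
A–B: 140.2 NM
B–C: 114.2 NM
C–D: 153.0 NM
D–E: 172.9 NM
Smallest added distance is 114.2 NM, inserting between B and C.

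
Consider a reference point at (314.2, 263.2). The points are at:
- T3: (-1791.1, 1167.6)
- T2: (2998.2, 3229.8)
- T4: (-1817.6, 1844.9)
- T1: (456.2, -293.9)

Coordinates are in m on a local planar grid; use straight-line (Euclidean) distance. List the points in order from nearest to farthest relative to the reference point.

Computing each straight-line distance from (314.2, 263.2):
T1 (456.2, -293.9): 574.9 m
T3 (-1791.1, 1167.6): 2291.3 m
T4 (-1817.6, 1844.9): 2654.5 m
T2 (2998.2, 3229.8): 4000.6 m

T1, T3, T4, T2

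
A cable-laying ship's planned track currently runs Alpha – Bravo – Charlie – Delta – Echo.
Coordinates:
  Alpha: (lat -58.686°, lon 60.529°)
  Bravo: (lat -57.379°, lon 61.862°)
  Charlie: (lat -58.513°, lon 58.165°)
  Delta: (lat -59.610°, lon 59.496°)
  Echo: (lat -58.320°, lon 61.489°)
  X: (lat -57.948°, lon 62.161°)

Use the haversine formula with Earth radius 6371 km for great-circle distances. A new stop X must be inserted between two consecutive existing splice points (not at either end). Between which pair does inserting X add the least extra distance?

Added distance for inserting X between each consecutive pair:
Alpha–Bravo: 26.3 km
Bravo–Charlie: 56.0 km
Charlie–Delta: 338.7 km
Delta–Echo: 114.1 km
Smallest added distance is 26.3 km, inserting between Alpha and Bravo.

between Alpha and Bravo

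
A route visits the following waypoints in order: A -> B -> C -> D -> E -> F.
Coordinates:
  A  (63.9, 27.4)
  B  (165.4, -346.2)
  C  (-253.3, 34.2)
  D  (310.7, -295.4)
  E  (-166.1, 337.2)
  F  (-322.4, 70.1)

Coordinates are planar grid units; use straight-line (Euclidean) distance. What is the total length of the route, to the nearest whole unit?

2708

Leg distances:
A→B: 387.1  (cumulative 387.1)
B→C: 565.7  (cumulative 952.8)
C→D: 653.2  (cumulative 1606.1)
D→E: 792.2  (cumulative 2398.2)
E→F: 309.5  (cumulative 2707.7)
Total route length ≈ 2708.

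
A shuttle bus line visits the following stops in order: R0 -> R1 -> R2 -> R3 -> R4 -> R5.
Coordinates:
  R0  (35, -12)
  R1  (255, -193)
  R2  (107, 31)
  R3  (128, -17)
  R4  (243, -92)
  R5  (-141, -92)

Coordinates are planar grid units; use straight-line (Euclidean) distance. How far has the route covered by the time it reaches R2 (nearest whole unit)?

Leg distances:
R0→R1: 284.9  (cumulative 284.9)
R1→R2: 268.5  (cumulative 553.4)
Cumulative distance at R2 ≈ 553.

553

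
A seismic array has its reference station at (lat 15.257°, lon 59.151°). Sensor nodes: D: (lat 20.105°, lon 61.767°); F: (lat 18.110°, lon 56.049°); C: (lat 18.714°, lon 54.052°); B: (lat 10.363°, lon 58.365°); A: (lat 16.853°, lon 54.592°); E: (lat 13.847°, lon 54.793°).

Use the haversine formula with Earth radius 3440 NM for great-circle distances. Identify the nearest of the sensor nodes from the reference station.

F

Distances from the reference station ((lat 15.257°, lon 59.151°)):
F: 247.3 NM
E: 267.0 NM
A: 279.9 NM
B: 297.4 NM
D: 327.3 NM
C: 358.8 NM
The nearest is F at 247.3 NM.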